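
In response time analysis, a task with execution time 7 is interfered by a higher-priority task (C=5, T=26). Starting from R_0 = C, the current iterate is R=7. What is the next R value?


R_next = C + ceil(R_prev / T_hp) * C_hp
ceil(7 / 26) = ceil(0.2692) = 1
Interference = 1 * 5 = 5
R_next = 7 + 5 = 12

12


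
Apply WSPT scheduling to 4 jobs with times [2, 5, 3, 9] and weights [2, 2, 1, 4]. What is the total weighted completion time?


Compute p/w ratios and sort ascending (WSPT): [(2, 2), (9, 4), (5, 2), (3, 1)]
Compute weighted completion times:
  Job (p=2,w=2): C=2, w*C=2*2=4
  Job (p=9,w=4): C=11, w*C=4*11=44
  Job (p=5,w=2): C=16, w*C=2*16=32
  Job (p=3,w=1): C=19, w*C=1*19=19
Total weighted completion time = 99

99


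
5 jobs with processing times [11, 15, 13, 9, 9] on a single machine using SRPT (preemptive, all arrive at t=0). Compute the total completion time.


Since all jobs arrive at t=0, SRPT equals SPT ordering.
SPT order: [9, 9, 11, 13, 15]
Completion times:
  Job 1: p=9, C=9
  Job 2: p=9, C=18
  Job 3: p=11, C=29
  Job 4: p=13, C=42
  Job 5: p=15, C=57
Total completion time = 9 + 18 + 29 + 42 + 57 = 155

155


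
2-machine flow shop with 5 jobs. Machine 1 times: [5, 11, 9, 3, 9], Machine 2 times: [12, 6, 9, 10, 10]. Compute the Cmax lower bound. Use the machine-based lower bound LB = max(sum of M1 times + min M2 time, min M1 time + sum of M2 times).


LB1 = sum(M1 times) + min(M2 times) = 37 + 6 = 43
LB2 = min(M1 times) + sum(M2 times) = 3 + 47 = 50
Lower bound = max(LB1, LB2) = max(43, 50) = 50

50


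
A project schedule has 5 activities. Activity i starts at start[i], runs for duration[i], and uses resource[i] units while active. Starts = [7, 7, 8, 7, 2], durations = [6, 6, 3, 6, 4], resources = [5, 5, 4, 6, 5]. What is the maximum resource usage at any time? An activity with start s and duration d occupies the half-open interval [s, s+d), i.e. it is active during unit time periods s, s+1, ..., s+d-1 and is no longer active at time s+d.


Each activity i is active on [start_i, start_i + duration_i).
Compute total resource usage per time slot:
  t=0: active resources = [], total = 0
  t=1: active resources = [], total = 0
  t=2: active resources = [5], total = 5
  t=3: active resources = [5], total = 5
  t=4: active resources = [5], total = 5
  t=5: active resources = [5], total = 5
  t=6: active resources = [], total = 0
  t=7: active resources = [5, 5, 6], total = 16
  t=8: active resources = [5, 5, 4, 6], total = 20
  t=9: active resources = [5, 5, 4, 6], total = 20
  t=10: active resources = [5, 5, 4, 6], total = 20
  t=11: active resources = [5, 5, 6], total = 16
  t=12: active resources = [5, 5, 6], total = 16
Peak resource demand = 20

20


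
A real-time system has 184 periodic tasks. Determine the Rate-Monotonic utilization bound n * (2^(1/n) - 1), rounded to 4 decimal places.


Compute 2^(1/184) = 1.0037742087
Subtract 1: 1.0037742087 - 1 = 0.0037742087
Multiply by n: 184 * 0.0037742087 = 0.6944544008
Round to 4 dp: 0.6945

0.6945


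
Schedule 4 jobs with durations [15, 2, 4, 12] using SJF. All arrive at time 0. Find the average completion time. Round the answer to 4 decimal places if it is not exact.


SJF order (ascending): [2, 4, 12, 15]
Completion times:
  Job 1: burst=2, C=2
  Job 2: burst=4, C=6
  Job 3: burst=12, C=18
  Job 4: burst=15, C=33
Average completion = 59/4 = 14.75

14.75


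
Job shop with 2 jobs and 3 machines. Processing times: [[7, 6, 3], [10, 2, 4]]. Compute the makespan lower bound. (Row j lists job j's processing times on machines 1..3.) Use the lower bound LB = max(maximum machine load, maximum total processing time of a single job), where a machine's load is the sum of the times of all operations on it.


Machine loads:
  Machine 1: 7 + 10 = 17
  Machine 2: 6 + 2 = 8
  Machine 3: 3 + 4 = 7
Max machine load = 17
Job totals:
  Job 1: 16
  Job 2: 16
Max job total = 16
Lower bound = max(17, 16) = 17

17


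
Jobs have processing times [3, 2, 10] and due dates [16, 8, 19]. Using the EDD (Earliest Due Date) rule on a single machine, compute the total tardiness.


Sort by due date (EDD order): [(2, 8), (3, 16), (10, 19)]
Compute completion times and tardiness:
  Job 1: p=2, d=8, C=2, tardiness=max(0,2-8)=0
  Job 2: p=3, d=16, C=5, tardiness=max(0,5-16)=0
  Job 3: p=10, d=19, C=15, tardiness=max(0,15-19)=0
Total tardiness = 0

0


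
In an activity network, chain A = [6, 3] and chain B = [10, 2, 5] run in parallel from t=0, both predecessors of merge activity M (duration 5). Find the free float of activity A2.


ES(A2) = sum of predecessors on chain A = 6
EF(A2) = ES + duration = 6 + 3 = 9
Successor of A2 is M. ES(M) = max(sum(A), sum(B)) = max(9, 17) = 17
Free float = ES(successor) - EF(current) = 17 - 9 = 8

8


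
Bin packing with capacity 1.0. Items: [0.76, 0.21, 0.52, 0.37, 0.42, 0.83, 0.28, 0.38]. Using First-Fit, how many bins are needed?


Place items sequentially using First-Fit:
  Item 0.76 -> new Bin 1
  Item 0.21 -> Bin 1 (now 0.97)
  Item 0.52 -> new Bin 2
  Item 0.37 -> Bin 2 (now 0.89)
  Item 0.42 -> new Bin 3
  Item 0.83 -> new Bin 4
  Item 0.28 -> Bin 3 (now 0.7)
  Item 0.38 -> new Bin 5
Total bins used = 5

5


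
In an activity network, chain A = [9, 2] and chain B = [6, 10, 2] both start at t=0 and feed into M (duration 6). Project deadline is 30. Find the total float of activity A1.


Forward pass: ES(A1) = sum of predecessors on chain A = 0
EF = ES + duration = 0 + 9 = 9
Backward pass: LF(M) = deadline = 30; LS(M) = 30 - 6 = 24
LF(A1) = LS(M) - sum(successors on chain A) = 24 - 2 = 22
LS = LF - duration = 22 - 9 = 13
Total float = LS - ES = 13 - 0 = 13

13


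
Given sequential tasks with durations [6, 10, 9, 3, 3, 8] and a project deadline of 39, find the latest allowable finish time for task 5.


LF(activity 5) = deadline - sum of successor durations
Successors: activities 6 through 6 with durations [8]
Sum of successor durations = 8
LF = 39 - 8 = 31

31


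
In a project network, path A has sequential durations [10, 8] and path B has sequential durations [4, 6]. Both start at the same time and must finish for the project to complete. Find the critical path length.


Path A total = 10 + 8 = 18
Path B total = 4 + 6 = 10
Critical path = longest path = max(18, 10) = 18

18


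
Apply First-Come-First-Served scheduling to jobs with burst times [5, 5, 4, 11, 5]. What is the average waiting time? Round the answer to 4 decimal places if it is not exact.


FCFS order (as given): [5, 5, 4, 11, 5]
Waiting times:
  Job 1: wait = 0
  Job 2: wait = 5
  Job 3: wait = 10
  Job 4: wait = 14
  Job 5: wait = 25
Sum of waiting times = 54
Average waiting time = 54/5 = 10.8

10.8


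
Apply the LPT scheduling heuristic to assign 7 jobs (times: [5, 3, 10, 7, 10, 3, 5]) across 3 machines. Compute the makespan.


Sort jobs in decreasing order (LPT): [10, 10, 7, 5, 5, 3, 3]
Assign each job to the least loaded machine:
  Machine 1: jobs [10, 5], load = 15
  Machine 2: jobs [10, 3], load = 13
  Machine 3: jobs [7, 5, 3], load = 15
Makespan = max load = 15

15


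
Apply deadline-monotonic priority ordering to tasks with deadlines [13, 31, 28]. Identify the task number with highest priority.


Sort tasks by relative deadline (ascending):
  Task 1: deadline = 13
  Task 3: deadline = 28
  Task 2: deadline = 31
Priority order (highest first): [1, 3, 2]
Highest priority task = 1

1


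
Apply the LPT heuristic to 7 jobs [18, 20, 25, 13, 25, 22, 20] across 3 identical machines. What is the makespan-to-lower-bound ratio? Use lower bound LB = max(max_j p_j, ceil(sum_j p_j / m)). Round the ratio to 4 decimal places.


LPT order: [25, 25, 22, 20, 20, 18, 13]
Machine loads after assignment: [45, 43, 55]
LPT makespan = 55
Lower bound = max(max_job, ceil(total/3)) = max(25, 48) = 48
Ratio = 55 / 48 = 1.1458

1.1458


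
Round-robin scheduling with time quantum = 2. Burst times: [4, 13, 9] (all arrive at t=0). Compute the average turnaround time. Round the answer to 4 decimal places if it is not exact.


Time quantum = 2
Execution trace:
  J1 runs 2 units, time = 2
  J2 runs 2 units, time = 4
  J3 runs 2 units, time = 6
  J1 runs 2 units, time = 8
  J2 runs 2 units, time = 10
  J3 runs 2 units, time = 12
  J2 runs 2 units, time = 14
  J3 runs 2 units, time = 16
  J2 runs 2 units, time = 18
  J3 runs 2 units, time = 20
  J2 runs 2 units, time = 22
  J3 runs 1 units, time = 23
  J2 runs 2 units, time = 25
  J2 runs 1 units, time = 26
Finish times: [8, 26, 23]
Average turnaround = 57/3 = 19.0

19.0


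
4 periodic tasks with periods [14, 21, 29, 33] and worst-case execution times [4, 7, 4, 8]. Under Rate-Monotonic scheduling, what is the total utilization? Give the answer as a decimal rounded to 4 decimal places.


Compute individual utilizations (exact fractions):
  Task 1: C/T = 4/14 = 2/7 (approx. 0.2857)
  Task 2: C/T = 7/21 = 1/3 (approx. 0.3333)
  Task 3: C/T = 4/29 (approx. 0.1379)
  Task 4: C/T = 8/33 (approx. 0.2424)
Total utilization U = 2/7 + 1/3 + 4/29 + 8/33 = 6695/6699
Rounded to 4 decimal places: U = 0.9994
RM (Liu & Layland) bound for 4 tasks = 0.756828; compare with U = 6695/6699 (approx. 0.999403)
bound < U <= 1, so the RM sufficient condition is not met (inconclusive; an exact test such as response-time analysis is needed).

0.9994


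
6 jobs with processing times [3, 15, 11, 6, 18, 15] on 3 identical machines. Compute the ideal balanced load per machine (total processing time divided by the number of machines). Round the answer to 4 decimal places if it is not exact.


Total processing time = 3 + 15 + 11 + 6 + 18 + 15 = 68
Number of machines = 3
Ideal balanced load = 68 / 3 = 22.6667

22.6667


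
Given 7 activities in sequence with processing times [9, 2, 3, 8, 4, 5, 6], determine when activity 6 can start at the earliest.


Activity 6 starts after activities 1 through 5 complete.
Predecessor durations: [9, 2, 3, 8, 4]
ES = 9 + 2 + 3 + 8 + 4 = 26

26


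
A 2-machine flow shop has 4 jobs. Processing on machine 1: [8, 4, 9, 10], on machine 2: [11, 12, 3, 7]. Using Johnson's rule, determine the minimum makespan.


Apply Johnson's rule:
  Group 1 (a <= b): [(2, 4, 12), (1, 8, 11)]
  Group 2 (a > b): [(4, 10, 7), (3, 9, 3)]
Optimal job order: [2, 1, 4, 3]
Schedule:
  Job 2: M1 done at 4, M2 done at 16
  Job 1: M1 done at 12, M2 done at 27
  Job 4: M1 done at 22, M2 done at 34
  Job 3: M1 done at 31, M2 done at 37
Makespan = 37

37


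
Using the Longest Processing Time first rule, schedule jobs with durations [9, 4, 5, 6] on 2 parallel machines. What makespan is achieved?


Sort jobs in decreasing order (LPT): [9, 6, 5, 4]
Assign each job to the least loaded machine:
  Machine 1: jobs [9, 4], load = 13
  Machine 2: jobs [6, 5], load = 11
Makespan = max load = 13

13


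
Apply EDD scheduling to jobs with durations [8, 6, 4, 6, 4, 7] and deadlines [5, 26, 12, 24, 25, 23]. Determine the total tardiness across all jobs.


Sort by due date (EDD order): [(8, 5), (4, 12), (7, 23), (6, 24), (4, 25), (6, 26)]
Compute completion times and tardiness:
  Job 1: p=8, d=5, C=8, tardiness=max(0,8-5)=3
  Job 2: p=4, d=12, C=12, tardiness=max(0,12-12)=0
  Job 3: p=7, d=23, C=19, tardiness=max(0,19-23)=0
  Job 4: p=6, d=24, C=25, tardiness=max(0,25-24)=1
  Job 5: p=4, d=25, C=29, tardiness=max(0,29-25)=4
  Job 6: p=6, d=26, C=35, tardiness=max(0,35-26)=9
Total tardiness = 17

17


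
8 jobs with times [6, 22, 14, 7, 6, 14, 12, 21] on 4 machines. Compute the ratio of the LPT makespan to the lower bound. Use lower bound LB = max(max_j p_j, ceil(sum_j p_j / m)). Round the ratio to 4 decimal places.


LPT order: [22, 21, 14, 14, 12, 7, 6, 6]
Machine loads after assignment: [22, 27, 26, 27]
LPT makespan = 27
Lower bound = max(max_job, ceil(total/4)) = max(22, 26) = 26
Ratio = 27 / 26 = 1.0385

1.0385


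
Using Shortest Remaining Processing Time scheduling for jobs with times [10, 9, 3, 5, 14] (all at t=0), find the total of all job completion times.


Since all jobs arrive at t=0, SRPT equals SPT ordering.
SPT order: [3, 5, 9, 10, 14]
Completion times:
  Job 1: p=3, C=3
  Job 2: p=5, C=8
  Job 3: p=9, C=17
  Job 4: p=10, C=27
  Job 5: p=14, C=41
Total completion time = 3 + 8 + 17 + 27 + 41 = 96

96


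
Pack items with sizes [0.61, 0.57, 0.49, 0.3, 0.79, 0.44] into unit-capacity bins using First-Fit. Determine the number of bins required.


Place items sequentially using First-Fit:
  Item 0.61 -> new Bin 1
  Item 0.57 -> new Bin 2
  Item 0.49 -> new Bin 3
  Item 0.3 -> Bin 1 (now 0.91)
  Item 0.79 -> new Bin 4
  Item 0.44 -> Bin 3 (now 0.93)
Total bins used = 4

4


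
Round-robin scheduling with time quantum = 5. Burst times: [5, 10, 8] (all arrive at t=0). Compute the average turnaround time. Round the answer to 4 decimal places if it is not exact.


Time quantum = 5
Execution trace:
  J1 runs 5 units, time = 5
  J2 runs 5 units, time = 10
  J3 runs 5 units, time = 15
  J2 runs 5 units, time = 20
  J3 runs 3 units, time = 23
Finish times: [5, 20, 23]
Average turnaround = 48/3 = 16.0

16.0


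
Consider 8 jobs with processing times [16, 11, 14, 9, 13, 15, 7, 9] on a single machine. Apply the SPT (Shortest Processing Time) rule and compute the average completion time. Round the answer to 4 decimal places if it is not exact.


Sort jobs by processing time (SPT order): [7, 9, 9, 11, 13, 14, 15, 16]
Compute completion times sequentially:
  Job 1: processing = 7, completes at 7
  Job 2: processing = 9, completes at 16
  Job 3: processing = 9, completes at 25
  Job 4: processing = 11, completes at 36
  Job 5: processing = 13, completes at 49
  Job 6: processing = 14, completes at 63
  Job 7: processing = 15, completes at 78
  Job 8: processing = 16, completes at 94
Sum of completion times = 368
Average completion time = 368/8 = 46.0

46.0


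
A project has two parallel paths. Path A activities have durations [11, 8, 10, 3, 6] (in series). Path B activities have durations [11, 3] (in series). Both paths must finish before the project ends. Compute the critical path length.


Path A total = 11 + 8 + 10 + 3 + 6 = 38
Path B total = 11 + 3 = 14
Critical path = longest path = max(38, 14) = 38

38


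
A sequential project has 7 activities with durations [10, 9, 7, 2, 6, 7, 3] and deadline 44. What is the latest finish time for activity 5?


LF(activity 5) = deadline - sum of successor durations
Successors: activities 6 through 7 with durations [7, 3]
Sum of successor durations = 10
LF = 44 - 10 = 34

34


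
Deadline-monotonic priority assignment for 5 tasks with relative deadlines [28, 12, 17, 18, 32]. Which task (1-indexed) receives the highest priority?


Sort tasks by relative deadline (ascending):
  Task 2: deadline = 12
  Task 3: deadline = 17
  Task 4: deadline = 18
  Task 1: deadline = 28
  Task 5: deadline = 32
Priority order (highest first): [2, 3, 4, 1, 5]
Highest priority task = 2

2


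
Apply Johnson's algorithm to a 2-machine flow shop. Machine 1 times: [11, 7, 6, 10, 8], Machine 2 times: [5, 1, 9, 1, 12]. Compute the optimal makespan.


Apply Johnson's rule:
  Group 1 (a <= b): [(3, 6, 9), (5, 8, 12)]
  Group 2 (a > b): [(1, 11, 5), (2, 7, 1), (4, 10, 1)]
Optimal job order: [3, 5, 1, 2, 4]
Schedule:
  Job 3: M1 done at 6, M2 done at 15
  Job 5: M1 done at 14, M2 done at 27
  Job 1: M1 done at 25, M2 done at 32
  Job 2: M1 done at 32, M2 done at 33
  Job 4: M1 done at 42, M2 done at 43
Makespan = 43

43


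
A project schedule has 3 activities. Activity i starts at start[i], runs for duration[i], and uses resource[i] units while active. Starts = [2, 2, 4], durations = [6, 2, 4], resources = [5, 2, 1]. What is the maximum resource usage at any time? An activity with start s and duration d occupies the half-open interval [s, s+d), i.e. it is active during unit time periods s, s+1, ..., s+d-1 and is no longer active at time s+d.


Each activity i is active on [start_i, start_i + duration_i).
Compute total resource usage per time slot:
  t=0: active resources = [], total = 0
  t=1: active resources = [], total = 0
  t=2: active resources = [5, 2], total = 7
  t=3: active resources = [5, 2], total = 7
  t=4: active resources = [5, 1], total = 6
  t=5: active resources = [5, 1], total = 6
  t=6: active resources = [5, 1], total = 6
  t=7: active resources = [5, 1], total = 6
Peak resource demand = 7

7


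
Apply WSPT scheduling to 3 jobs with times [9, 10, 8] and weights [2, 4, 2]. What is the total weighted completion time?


Compute p/w ratios and sort ascending (WSPT): [(10, 4), (8, 2), (9, 2)]
Compute weighted completion times:
  Job (p=10,w=4): C=10, w*C=4*10=40
  Job (p=8,w=2): C=18, w*C=2*18=36
  Job (p=9,w=2): C=27, w*C=2*27=54
Total weighted completion time = 130

130


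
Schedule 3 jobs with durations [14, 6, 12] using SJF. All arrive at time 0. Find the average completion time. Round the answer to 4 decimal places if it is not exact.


SJF order (ascending): [6, 12, 14]
Completion times:
  Job 1: burst=6, C=6
  Job 2: burst=12, C=18
  Job 3: burst=14, C=32
Average completion = 56/3 = 18.6667

18.6667


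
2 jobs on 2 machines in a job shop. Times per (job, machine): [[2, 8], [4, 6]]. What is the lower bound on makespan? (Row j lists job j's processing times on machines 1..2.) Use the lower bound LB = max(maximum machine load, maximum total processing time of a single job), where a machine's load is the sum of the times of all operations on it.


Machine loads:
  Machine 1: 2 + 4 = 6
  Machine 2: 8 + 6 = 14
Max machine load = 14
Job totals:
  Job 1: 10
  Job 2: 10
Max job total = 10
Lower bound = max(14, 10) = 14

14


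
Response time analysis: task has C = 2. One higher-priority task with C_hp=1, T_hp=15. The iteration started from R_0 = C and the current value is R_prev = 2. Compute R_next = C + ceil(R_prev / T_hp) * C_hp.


R_next = C + ceil(R_prev / T_hp) * C_hp
ceil(2 / 15) = ceil(0.1333) = 1
Interference = 1 * 1 = 1
R_next = 2 + 1 = 3

3


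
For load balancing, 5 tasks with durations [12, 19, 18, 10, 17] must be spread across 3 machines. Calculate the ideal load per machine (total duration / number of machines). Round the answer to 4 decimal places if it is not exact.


Total processing time = 12 + 19 + 18 + 10 + 17 = 76
Number of machines = 3
Ideal balanced load = 76 / 3 = 25.3333

25.3333


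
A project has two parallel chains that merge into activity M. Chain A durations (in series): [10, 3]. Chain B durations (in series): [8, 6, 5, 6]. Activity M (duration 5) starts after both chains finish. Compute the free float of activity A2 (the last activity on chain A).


ES(A2) = sum of predecessors on chain A = 10
EF(A2) = ES + duration = 10 + 3 = 13
Successor of A2 is M. ES(M) = max(sum(A), sum(B)) = max(13, 25) = 25
Free float = ES(successor) - EF(current) = 25 - 13 = 12

12


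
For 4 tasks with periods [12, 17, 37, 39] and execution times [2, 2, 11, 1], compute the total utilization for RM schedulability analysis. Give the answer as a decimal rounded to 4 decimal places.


Compute individual utilizations (exact fractions):
  Task 1: C/T = 2/12 = 1/6 (approx. 0.1667)
  Task 2: C/T = 2/17 (approx. 0.1176)
  Task 3: C/T = 11/37 (approx. 0.2973)
  Task 4: C/T = 1/39 (approx. 0.0256)
Total utilization U = 1/6 + 2/17 + 11/37 + 1/39 = 9931/16354
Rounded to 4 decimal places: U = 0.6073
RM (Liu & Layland) bound for 4 tasks = 0.756828; compare with U = 9931/16354 (approx. 0.607252)
U <= bound, so schedulable by RM sufficient condition.

0.6073


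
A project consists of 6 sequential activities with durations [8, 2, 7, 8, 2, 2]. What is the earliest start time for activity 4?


Activity 4 starts after activities 1 through 3 complete.
Predecessor durations: [8, 2, 7]
ES = 8 + 2 + 7 = 17

17


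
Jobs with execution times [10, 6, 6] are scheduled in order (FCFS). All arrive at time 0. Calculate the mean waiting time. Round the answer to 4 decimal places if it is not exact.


FCFS order (as given): [10, 6, 6]
Waiting times:
  Job 1: wait = 0
  Job 2: wait = 10
  Job 3: wait = 16
Sum of waiting times = 26
Average waiting time = 26/3 = 8.6667

8.6667


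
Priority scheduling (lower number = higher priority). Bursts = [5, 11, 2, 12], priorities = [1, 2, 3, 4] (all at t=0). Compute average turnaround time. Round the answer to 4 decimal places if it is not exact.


Sort by priority (ascending = highest first):
Order: [(1, 5), (2, 11), (3, 2), (4, 12)]
Completion times:
  Priority 1, burst=5, C=5
  Priority 2, burst=11, C=16
  Priority 3, burst=2, C=18
  Priority 4, burst=12, C=30
Average turnaround = 69/4 = 17.25

17.25


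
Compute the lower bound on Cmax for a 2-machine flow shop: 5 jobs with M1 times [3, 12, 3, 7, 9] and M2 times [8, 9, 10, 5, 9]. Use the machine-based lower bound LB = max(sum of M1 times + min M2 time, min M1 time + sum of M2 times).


LB1 = sum(M1 times) + min(M2 times) = 34 + 5 = 39
LB2 = min(M1 times) + sum(M2 times) = 3 + 41 = 44
Lower bound = max(LB1, LB2) = max(39, 44) = 44

44


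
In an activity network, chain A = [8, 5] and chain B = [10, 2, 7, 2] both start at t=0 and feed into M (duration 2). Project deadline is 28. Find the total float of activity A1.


Forward pass: ES(A1) = sum of predecessors on chain A = 0
EF = ES + duration = 0 + 8 = 8
Backward pass: LF(M) = deadline = 28; LS(M) = 28 - 2 = 26
LF(A1) = LS(M) - sum(successors on chain A) = 26 - 5 = 21
LS = LF - duration = 21 - 8 = 13
Total float = LS - ES = 13 - 0 = 13

13


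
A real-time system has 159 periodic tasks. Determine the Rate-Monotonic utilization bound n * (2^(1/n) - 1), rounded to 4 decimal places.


Compute 2^(1/159) = 1.0043689323
Subtract 1: 1.0043689323 - 1 = 0.0043689323
Multiply by n: 159 * 0.0043689323 = 0.6946602357
Round to 4 dp: 0.6947

0.6947


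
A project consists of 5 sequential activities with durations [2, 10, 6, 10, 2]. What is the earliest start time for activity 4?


Activity 4 starts after activities 1 through 3 complete.
Predecessor durations: [2, 10, 6]
ES = 2 + 10 + 6 = 18

18


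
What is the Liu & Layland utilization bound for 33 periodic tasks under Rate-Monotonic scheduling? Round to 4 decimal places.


Compute 2^(1/33) = 1.0212266063
Subtract 1: 1.0212266063 - 1 = 0.0212266063
Multiply by n: 33 * 0.0212266063 = 0.7004780079
Round to 4 dp: 0.7005

0.7005


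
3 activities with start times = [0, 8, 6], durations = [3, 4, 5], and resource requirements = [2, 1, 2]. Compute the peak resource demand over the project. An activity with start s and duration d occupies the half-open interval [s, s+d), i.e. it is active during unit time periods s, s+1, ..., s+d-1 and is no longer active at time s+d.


Each activity i is active on [start_i, start_i + duration_i).
Compute total resource usage per time slot:
  t=0: active resources = [2], total = 2
  t=1: active resources = [2], total = 2
  t=2: active resources = [2], total = 2
  t=3: active resources = [], total = 0
  t=4: active resources = [], total = 0
  t=5: active resources = [], total = 0
  t=6: active resources = [2], total = 2
  t=7: active resources = [2], total = 2
  t=8: active resources = [1, 2], total = 3
  t=9: active resources = [1, 2], total = 3
  t=10: active resources = [1, 2], total = 3
  t=11: active resources = [1], total = 1
Peak resource demand = 3

3


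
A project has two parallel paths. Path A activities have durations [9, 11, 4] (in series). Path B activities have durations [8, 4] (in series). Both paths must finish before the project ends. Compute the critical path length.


Path A total = 9 + 11 + 4 = 24
Path B total = 8 + 4 = 12
Critical path = longest path = max(24, 12) = 24

24


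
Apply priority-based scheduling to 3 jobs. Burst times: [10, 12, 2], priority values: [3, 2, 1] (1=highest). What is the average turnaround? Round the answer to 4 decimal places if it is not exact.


Sort by priority (ascending = highest first):
Order: [(1, 2), (2, 12), (3, 10)]
Completion times:
  Priority 1, burst=2, C=2
  Priority 2, burst=12, C=14
  Priority 3, burst=10, C=24
Average turnaround = 40/3 = 13.3333

13.3333


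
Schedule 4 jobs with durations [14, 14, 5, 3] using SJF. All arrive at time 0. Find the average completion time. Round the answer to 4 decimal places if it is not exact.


SJF order (ascending): [3, 5, 14, 14]
Completion times:
  Job 1: burst=3, C=3
  Job 2: burst=5, C=8
  Job 3: burst=14, C=22
  Job 4: burst=14, C=36
Average completion = 69/4 = 17.25

17.25


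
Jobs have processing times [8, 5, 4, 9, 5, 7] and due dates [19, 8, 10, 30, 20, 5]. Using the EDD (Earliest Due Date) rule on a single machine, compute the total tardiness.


Sort by due date (EDD order): [(7, 5), (5, 8), (4, 10), (8, 19), (5, 20), (9, 30)]
Compute completion times and tardiness:
  Job 1: p=7, d=5, C=7, tardiness=max(0,7-5)=2
  Job 2: p=5, d=8, C=12, tardiness=max(0,12-8)=4
  Job 3: p=4, d=10, C=16, tardiness=max(0,16-10)=6
  Job 4: p=8, d=19, C=24, tardiness=max(0,24-19)=5
  Job 5: p=5, d=20, C=29, tardiness=max(0,29-20)=9
  Job 6: p=9, d=30, C=38, tardiness=max(0,38-30)=8
Total tardiness = 34

34


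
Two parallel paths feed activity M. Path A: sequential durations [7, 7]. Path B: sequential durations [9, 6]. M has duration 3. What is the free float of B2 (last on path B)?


ES(B2) = sum of predecessors on chain B = 9
EF(B2) = ES + duration = 9 + 6 = 15
Successor of B2 is M. ES(M) = max(sum(A), sum(B)) = max(14, 15) = 15
Free float = ES(successor) - EF(current) = 15 - 15 = 0

0


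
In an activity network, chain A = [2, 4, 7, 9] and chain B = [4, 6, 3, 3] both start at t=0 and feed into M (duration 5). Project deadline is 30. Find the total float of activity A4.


Forward pass: ES(A4) = sum of predecessors on chain A = 13
EF = ES + duration = 13 + 9 = 22
Backward pass: LF(M) = deadline = 30; LS(M) = 30 - 5 = 25
LF(A4) = LS(M) - sum(successors on chain A) = 25 - 0 = 25
LS = LF - duration = 25 - 9 = 16
Total float = LS - ES = 16 - 13 = 3

3


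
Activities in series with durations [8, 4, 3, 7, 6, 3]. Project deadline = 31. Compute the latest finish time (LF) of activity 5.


LF(activity 5) = deadline - sum of successor durations
Successors: activities 6 through 6 with durations [3]
Sum of successor durations = 3
LF = 31 - 3 = 28

28


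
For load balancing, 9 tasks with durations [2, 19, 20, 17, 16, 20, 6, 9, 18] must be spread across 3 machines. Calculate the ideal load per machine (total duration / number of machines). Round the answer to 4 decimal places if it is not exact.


Total processing time = 2 + 19 + 20 + 17 + 16 + 20 + 6 + 9 + 18 = 127
Number of machines = 3
Ideal balanced load = 127 / 3 = 42.3333

42.3333


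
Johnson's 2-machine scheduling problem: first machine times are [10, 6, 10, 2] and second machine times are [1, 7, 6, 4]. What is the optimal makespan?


Apply Johnson's rule:
  Group 1 (a <= b): [(4, 2, 4), (2, 6, 7)]
  Group 2 (a > b): [(3, 10, 6), (1, 10, 1)]
Optimal job order: [4, 2, 3, 1]
Schedule:
  Job 4: M1 done at 2, M2 done at 6
  Job 2: M1 done at 8, M2 done at 15
  Job 3: M1 done at 18, M2 done at 24
  Job 1: M1 done at 28, M2 done at 29
Makespan = 29

29


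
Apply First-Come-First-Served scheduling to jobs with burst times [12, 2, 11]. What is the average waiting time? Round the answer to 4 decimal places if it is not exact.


FCFS order (as given): [12, 2, 11]
Waiting times:
  Job 1: wait = 0
  Job 2: wait = 12
  Job 3: wait = 14
Sum of waiting times = 26
Average waiting time = 26/3 = 8.6667

8.6667


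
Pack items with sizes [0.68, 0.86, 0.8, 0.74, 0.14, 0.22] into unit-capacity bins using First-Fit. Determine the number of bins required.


Place items sequentially using First-Fit:
  Item 0.68 -> new Bin 1
  Item 0.86 -> new Bin 2
  Item 0.8 -> new Bin 3
  Item 0.74 -> new Bin 4
  Item 0.14 -> Bin 1 (now 0.82)
  Item 0.22 -> Bin 4 (now 0.96)
Total bins used = 4

4


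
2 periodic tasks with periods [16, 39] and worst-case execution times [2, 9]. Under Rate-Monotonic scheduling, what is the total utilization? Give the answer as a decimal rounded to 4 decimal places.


Compute individual utilizations (exact fractions):
  Task 1: C/T = 2/16 = 1/8 (approx. 0.125)
  Task 2: C/T = 9/39 = 3/13 (approx. 0.2308)
Total utilization U = 1/8 + 3/13 = 37/104
Rounded to 4 decimal places: U = 0.3558
RM (Liu & Layland) bound for 2 tasks = 0.828427; compare with U = 37/104 (approx. 0.355769)
U <= bound, so schedulable by RM sufficient condition.

0.3558


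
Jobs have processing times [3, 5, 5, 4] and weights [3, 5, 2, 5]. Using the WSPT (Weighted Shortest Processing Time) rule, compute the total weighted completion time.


Compute p/w ratios and sort ascending (WSPT): [(4, 5), (3, 3), (5, 5), (5, 2)]
Compute weighted completion times:
  Job (p=4,w=5): C=4, w*C=5*4=20
  Job (p=3,w=3): C=7, w*C=3*7=21
  Job (p=5,w=5): C=12, w*C=5*12=60
  Job (p=5,w=2): C=17, w*C=2*17=34
Total weighted completion time = 135

135


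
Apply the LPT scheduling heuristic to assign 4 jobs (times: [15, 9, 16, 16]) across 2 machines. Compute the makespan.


Sort jobs in decreasing order (LPT): [16, 16, 15, 9]
Assign each job to the least loaded machine:
  Machine 1: jobs [16, 15], load = 31
  Machine 2: jobs [16, 9], load = 25
Makespan = max load = 31

31


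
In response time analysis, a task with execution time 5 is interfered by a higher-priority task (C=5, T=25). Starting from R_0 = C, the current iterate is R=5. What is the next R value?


R_next = C + ceil(R_prev / T_hp) * C_hp
ceil(5 / 25) = ceil(0.2) = 1
Interference = 1 * 5 = 5
R_next = 5 + 5 = 10

10


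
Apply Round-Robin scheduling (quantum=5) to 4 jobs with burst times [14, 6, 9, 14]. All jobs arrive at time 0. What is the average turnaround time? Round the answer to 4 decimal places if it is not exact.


Time quantum = 5
Execution trace:
  J1 runs 5 units, time = 5
  J2 runs 5 units, time = 10
  J3 runs 5 units, time = 15
  J4 runs 5 units, time = 20
  J1 runs 5 units, time = 25
  J2 runs 1 units, time = 26
  J3 runs 4 units, time = 30
  J4 runs 5 units, time = 35
  J1 runs 4 units, time = 39
  J4 runs 4 units, time = 43
Finish times: [39, 26, 30, 43]
Average turnaround = 138/4 = 34.5

34.5


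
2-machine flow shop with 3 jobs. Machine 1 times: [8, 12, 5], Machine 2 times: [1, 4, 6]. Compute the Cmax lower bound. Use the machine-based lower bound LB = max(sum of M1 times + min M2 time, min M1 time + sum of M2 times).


LB1 = sum(M1 times) + min(M2 times) = 25 + 1 = 26
LB2 = min(M1 times) + sum(M2 times) = 5 + 11 = 16
Lower bound = max(LB1, LB2) = max(26, 16) = 26

26


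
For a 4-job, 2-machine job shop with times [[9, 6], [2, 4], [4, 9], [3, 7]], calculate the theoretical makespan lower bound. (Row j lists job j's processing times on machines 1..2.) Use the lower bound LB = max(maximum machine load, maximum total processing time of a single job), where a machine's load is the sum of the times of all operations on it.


Machine loads:
  Machine 1: 9 + 2 + 4 + 3 = 18
  Machine 2: 6 + 4 + 9 + 7 = 26
Max machine load = 26
Job totals:
  Job 1: 15
  Job 2: 6
  Job 3: 13
  Job 4: 10
Max job total = 15
Lower bound = max(26, 15) = 26

26


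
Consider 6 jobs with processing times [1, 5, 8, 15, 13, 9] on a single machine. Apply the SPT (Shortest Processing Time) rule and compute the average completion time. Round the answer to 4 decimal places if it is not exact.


Sort jobs by processing time (SPT order): [1, 5, 8, 9, 13, 15]
Compute completion times sequentially:
  Job 1: processing = 1, completes at 1
  Job 2: processing = 5, completes at 6
  Job 3: processing = 8, completes at 14
  Job 4: processing = 9, completes at 23
  Job 5: processing = 13, completes at 36
  Job 6: processing = 15, completes at 51
Sum of completion times = 131
Average completion time = 131/6 = 21.8333

21.8333


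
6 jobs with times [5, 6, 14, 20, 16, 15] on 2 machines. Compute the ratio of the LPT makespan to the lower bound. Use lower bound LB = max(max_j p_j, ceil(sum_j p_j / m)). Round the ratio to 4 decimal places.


LPT order: [20, 16, 15, 14, 6, 5]
Machine loads after assignment: [39, 37]
LPT makespan = 39
Lower bound = max(max_job, ceil(total/2)) = max(20, 38) = 38
Ratio = 39 / 38 = 1.0263

1.0263


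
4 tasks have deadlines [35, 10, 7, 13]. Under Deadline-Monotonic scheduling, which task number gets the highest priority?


Sort tasks by relative deadline (ascending):
  Task 3: deadline = 7
  Task 2: deadline = 10
  Task 4: deadline = 13
  Task 1: deadline = 35
Priority order (highest first): [3, 2, 4, 1]
Highest priority task = 3

3


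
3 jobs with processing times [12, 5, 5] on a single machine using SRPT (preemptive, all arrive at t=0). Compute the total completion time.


Since all jobs arrive at t=0, SRPT equals SPT ordering.
SPT order: [5, 5, 12]
Completion times:
  Job 1: p=5, C=5
  Job 2: p=5, C=10
  Job 3: p=12, C=22
Total completion time = 5 + 10 + 22 = 37

37


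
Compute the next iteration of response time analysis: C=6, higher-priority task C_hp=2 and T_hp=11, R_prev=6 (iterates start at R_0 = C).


R_next = C + ceil(R_prev / T_hp) * C_hp
ceil(6 / 11) = ceil(0.5455) = 1
Interference = 1 * 2 = 2
R_next = 6 + 2 = 8

8


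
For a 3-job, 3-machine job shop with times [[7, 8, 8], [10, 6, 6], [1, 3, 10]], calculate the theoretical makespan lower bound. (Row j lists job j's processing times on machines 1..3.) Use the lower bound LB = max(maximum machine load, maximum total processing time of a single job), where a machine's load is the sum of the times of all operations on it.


Machine loads:
  Machine 1: 7 + 10 + 1 = 18
  Machine 2: 8 + 6 + 3 = 17
  Machine 3: 8 + 6 + 10 = 24
Max machine load = 24
Job totals:
  Job 1: 23
  Job 2: 22
  Job 3: 14
Max job total = 23
Lower bound = max(24, 23) = 24

24


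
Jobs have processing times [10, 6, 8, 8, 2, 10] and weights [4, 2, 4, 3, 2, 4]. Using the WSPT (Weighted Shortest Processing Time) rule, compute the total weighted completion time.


Compute p/w ratios and sort ascending (WSPT): [(2, 2), (8, 4), (10, 4), (10, 4), (8, 3), (6, 2)]
Compute weighted completion times:
  Job (p=2,w=2): C=2, w*C=2*2=4
  Job (p=8,w=4): C=10, w*C=4*10=40
  Job (p=10,w=4): C=20, w*C=4*20=80
  Job (p=10,w=4): C=30, w*C=4*30=120
  Job (p=8,w=3): C=38, w*C=3*38=114
  Job (p=6,w=2): C=44, w*C=2*44=88
Total weighted completion time = 446

446


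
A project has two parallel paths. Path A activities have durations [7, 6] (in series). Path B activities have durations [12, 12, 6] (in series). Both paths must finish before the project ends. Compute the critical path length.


Path A total = 7 + 6 = 13
Path B total = 12 + 12 + 6 = 30
Critical path = longest path = max(13, 30) = 30

30


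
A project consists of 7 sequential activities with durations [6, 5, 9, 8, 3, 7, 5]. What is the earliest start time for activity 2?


Activity 2 starts after activities 1 through 1 complete.
Predecessor durations: [6]
ES = 6 = 6

6


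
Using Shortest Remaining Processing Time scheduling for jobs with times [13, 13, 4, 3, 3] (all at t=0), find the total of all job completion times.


Since all jobs arrive at t=0, SRPT equals SPT ordering.
SPT order: [3, 3, 4, 13, 13]
Completion times:
  Job 1: p=3, C=3
  Job 2: p=3, C=6
  Job 3: p=4, C=10
  Job 4: p=13, C=23
  Job 5: p=13, C=36
Total completion time = 3 + 6 + 10 + 23 + 36 = 78

78


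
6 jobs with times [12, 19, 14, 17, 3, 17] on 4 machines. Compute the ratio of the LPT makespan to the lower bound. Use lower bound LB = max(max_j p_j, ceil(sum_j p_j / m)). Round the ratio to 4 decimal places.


LPT order: [19, 17, 17, 14, 12, 3]
Machine loads after assignment: [19, 20, 17, 26]
LPT makespan = 26
Lower bound = max(max_job, ceil(total/4)) = max(19, 21) = 21
Ratio = 26 / 21 = 1.2381

1.2381


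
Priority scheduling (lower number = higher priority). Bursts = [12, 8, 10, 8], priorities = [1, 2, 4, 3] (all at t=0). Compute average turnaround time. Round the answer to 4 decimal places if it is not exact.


Sort by priority (ascending = highest first):
Order: [(1, 12), (2, 8), (3, 8), (4, 10)]
Completion times:
  Priority 1, burst=12, C=12
  Priority 2, burst=8, C=20
  Priority 3, burst=8, C=28
  Priority 4, burst=10, C=38
Average turnaround = 98/4 = 24.5

24.5


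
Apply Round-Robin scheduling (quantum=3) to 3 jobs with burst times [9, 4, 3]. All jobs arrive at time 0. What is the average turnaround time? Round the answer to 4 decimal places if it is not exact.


Time quantum = 3
Execution trace:
  J1 runs 3 units, time = 3
  J2 runs 3 units, time = 6
  J3 runs 3 units, time = 9
  J1 runs 3 units, time = 12
  J2 runs 1 units, time = 13
  J1 runs 3 units, time = 16
Finish times: [16, 13, 9]
Average turnaround = 38/3 = 12.6667

12.6667


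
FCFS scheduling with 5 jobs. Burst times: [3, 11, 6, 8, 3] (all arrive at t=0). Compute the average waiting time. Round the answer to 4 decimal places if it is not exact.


FCFS order (as given): [3, 11, 6, 8, 3]
Waiting times:
  Job 1: wait = 0
  Job 2: wait = 3
  Job 3: wait = 14
  Job 4: wait = 20
  Job 5: wait = 28
Sum of waiting times = 65
Average waiting time = 65/5 = 13.0

13.0


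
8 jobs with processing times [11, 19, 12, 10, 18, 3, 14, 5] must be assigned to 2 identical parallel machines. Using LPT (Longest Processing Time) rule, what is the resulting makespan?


Sort jobs in decreasing order (LPT): [19, 18, 14, 12, 11, 10, 5, 3]
Assign each job to the least loaded machine:
  Machine 1: jobs [19, 12, 11, 5], load = 47
  Machine 2: jobs [18, 14, 10, 3], load = 45
Makespan = max load = 47

47


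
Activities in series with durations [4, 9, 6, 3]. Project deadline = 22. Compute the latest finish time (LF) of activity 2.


LF(activity 2) = deadline - sum of successor durations
Successors: activities 3 through 4 with durations [6, 3]
Sum of successor durations = 9
LF = 22 - 9 = 13

13


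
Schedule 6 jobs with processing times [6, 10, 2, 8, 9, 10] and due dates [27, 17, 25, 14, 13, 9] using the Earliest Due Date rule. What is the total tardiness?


Sort by due date (EDD order): [(10, 9), (9, 13), (8, 14), (10, 17), (2, 25), (6, 27)]
Compute completion times and tardiness:
  Job 1: p=10, d=9, C=10, tardiness=max(0,10-9)=1
  Job 2: p=9, d=13, C=19, tardiness=max(0,19-13)=6
  Job 3: p=8, d=14, C=27, tardiness=max(0,27-14)=13
  Job 4: p=10, d=17, C=37, tardiness=max(0,37-17)=20
  Job 5: p=2, d=25, C=39, tardiness=max(0,39-25)=14
  Job 6: p=6, d=27, C=45, tardiness=max(0,45-27)=18
Total tardiness = 72

72


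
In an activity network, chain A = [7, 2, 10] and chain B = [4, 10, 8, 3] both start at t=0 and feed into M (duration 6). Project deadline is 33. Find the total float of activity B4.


Forward pass: ES(B4) = sum of predecessors on chain B = 22
EF = ES + duration = 22 + 3 = 25
Backward pass: LF(M) = deadline = 33; LS(M) = 33 - 6 = 27
LF(B4) = LS(M) - sum(successors on chain B) = 27 - 0 = 27
LS = LF - duration = 27 - 3 = 24
Total float = LS - ES = 24 - 22 = 2

2


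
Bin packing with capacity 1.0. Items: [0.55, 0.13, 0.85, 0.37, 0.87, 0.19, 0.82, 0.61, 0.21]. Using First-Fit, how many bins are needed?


Place items sequentially using First-Fit:
  Item 0.55 -> new Bin 1
  Item 0.13 -> Bin 1 (now 0.68)
  Item 0.85 -> new Bin 2
  Item 0.37 -> new Bin 3
  Item 0.87 -> new Bin 4
  Item 0.19 -> Bin 1 (now 0.87)
  Item 0.82 -> new Bin 5
  Item 0.61 -> Bin 3 (now 0.98)
  Item 0.21 -> new Bin 6
Total bins used = 6

6


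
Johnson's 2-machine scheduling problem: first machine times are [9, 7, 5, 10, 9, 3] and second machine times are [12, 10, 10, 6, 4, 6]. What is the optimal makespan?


Apply Johnson's rule:
  Group 1 (a <= b): [(6, 3, 6), (3, 5, 10), (2, 7, 10), (1, 9, 12)]
  Group 2 (a > b): [(4, 10, 6), (5, 9, 4)]
Optimal job order: [6, 3, 2, 1, 4, 5]
Schedule:
  Job 6: M1 done at 3, M2 done at 9
  Job 3: M1 done at 8, M2 done at 19
  Job 2: M1 done at 15, M2 done at 29
  Job 1: M1 done at 24, M2 done at 41
  Job 4: M1 done at 34, M2 done at 47
  Job 5: M1 done at 43, M2 done at 51
Makespan = 51

51


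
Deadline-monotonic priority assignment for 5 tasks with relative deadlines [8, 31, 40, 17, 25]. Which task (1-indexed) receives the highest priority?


Sort tasks by relative deadline (ascending):
  Task 1: deadline = 8
  Task 4: deadline = 17
  Task 5: deadline = 25
  Task 2: deadline = 31
  Task 3: deadline = 40
Priority order (highest first): [1, 4, 5, 2, 3]
Highest priority task = 1

1
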